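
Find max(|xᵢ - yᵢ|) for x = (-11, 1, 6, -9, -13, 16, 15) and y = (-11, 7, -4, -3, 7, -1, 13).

max(|x_i - y_i|) = max(|-11 - (-11)|, |1 - 7|, |6 - (-4)|, |-9 - (-3)|, |-13 - 7|, |16 - (-1)|, |15 - 13|) = max(0, 6, 10, 6, 20, 17, 2) = 20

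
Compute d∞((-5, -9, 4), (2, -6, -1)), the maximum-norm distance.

max(|x_i - y_i|) = max(|-5 - 2|, |-9 - (-6)|, |4 - (-1)|) = max(7, 3, 5) = 7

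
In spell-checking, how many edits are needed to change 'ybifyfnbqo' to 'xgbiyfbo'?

Let D[i][j] be the edit distance between the first i characters of 'ybifyfnbqo' and the first j characters of 'xgbiyfbo', with D[i][0] = i, D[0][j] = j, and D[i][j] = D[i-1][j-1] if the characters match, else 1 + min(D[i-1][j], D[i][j-1], D[i-1][j-1]). Filling the table (rows: prefixes of 'ybifyfnbqo', columns: prefixes of 'xgbiyfbo'):
     ε  x  g  b  i  y  f  b  o
  ε  0  1  2  3  4  5  6  7  8
  y  1  1  2  3  4  4  5  6  7
  b  2  2  2  2  3  4  5  5  6
  i  3  3  3  3  2  3  4  5  6
  f  4  4  4  4  3  3  3  4  5
  y  5  5  5  5  4  3  4  4  5
  f  6  6  6  6  5  4  3  4  5
  n  7  7  7  7  6  5  4  4  5
  b  8  8  8  7  7  6  5  4  5
  q  9  9  9  8  8  7  6  5  5
  o 10 10 10  9  9  8  7  6  5
The bottom-right entry gives D[10][8] = 5, so no sequence of fewer than 5 edits works. Backtracking through the table gives one optimal edit sequence (5 edits):
  ybifyfnbqo → xybifyfnbqo (ins x @1)
  xybifyfnbqo → xgbifyfnbqo (sub y→g @2)
  xgbifyfnbqo → xgbiyfnbqo (del f @5)
  xgbiyfnbqo → xgbiyfbqo (del n @7)
  xgbiyfbqo → xgbiyfbo (del q @8)
Edit distance = 5.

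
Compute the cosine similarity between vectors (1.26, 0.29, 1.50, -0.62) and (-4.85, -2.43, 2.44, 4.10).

With u = (1.26, 0.29, 1.50, -0.62), v = (-4.85, -2.43, 2.44, 4.10):
u·v = 1.26·(-4.85) + 0.29·(-2.43) + 1.5·2.44 + (-0.62)·4.1 = (-6.111) + (-0.7047) + 3.66 + (-2.542) = -5.6977.
|u| = √(1.26² + 0.29² + 1.5² + (-0.62)²) = √(1.5876 + 0.0841 + 2.25 + 0.3844) = √4.3061, |v| = √((-4.85)² + (-2.43)² + 2.44² + 4.1²) = √(23.5225 + 5.9049 + 5.9536 + 16.81) = √52.191.
cos θ = (u·v)/(|u||v|) = -5.6977/(√4.3061·√52.191) ≈ -0.3801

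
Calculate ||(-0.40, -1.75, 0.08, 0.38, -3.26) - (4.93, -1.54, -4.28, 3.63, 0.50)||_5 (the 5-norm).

(Σ|x_i - y_i|^5)^(1/5) = (|-0.4 - 4.93|^5 + |-1.75 - (-1.54)|^5 + |0.08 - (-4.28)|^5 + |0.38 - 3.63|^5 + |-3.26 - 0.5|^5)^(1/5)
= (5.33^5 + 0.21^5 + 4.36^5 + 3.25^5 + 3.76^5)^(1/5) ≈ (4301.6596 + 0.0004 + 1575.5509 + 362.5908 + 751.5177)^(1/5) = (6991.3194)^(1/5) ≈ 5.8737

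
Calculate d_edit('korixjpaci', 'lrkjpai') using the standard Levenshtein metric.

Let D[i][j] be the edit distance between the first i characters of 'korixjpaci' and the first j characters of 'lrkjpai', with D[i][0] = i, D[0][j] = j, and D[i][j] = D[i-1][j-1] if the characters match, else 1 + min(D[i-1][j], D[i][j-1], D[i-1][j-1]). Filling the table (rows: prefixes of 'korixjpaci', columns: prefixes of 'lrkjpai'):
     ε  l  r  k  j  p  a  i
  ε  0  1  2  3  4  5  6  7
  k  1  1  2  2  3  4  5  6
  o  2  2  2  3  3  4  5  6
  r  3  3  2  3  4  4  5  6
  i  4  4  3  3  4  5  5  5
  x  5  5  4  4  4  5  6  6
  j  6  6  5  5  4  5  6  7
  p  7  7  6  6  5  4  5  6
  a  8  8  7  7  6  5  4  5
  c  9  9  8  8  7  6  5  5
  i 10 10  9  9  8  7  6  5
The bottom-right entry gives D[10][7] = 5, so no sequence of fewer than 5 edits works. Backtracking through the table gives one optimal edit sequence (5 edits):
  korixjpaci → orixjpaci (del k @1)
  orixjpaci → lrixjpaci (sub o→l @1)
  lrixjpaci → lrxjpaci (del i @3)
  lrxjpaci → lrkjpaci (sub x→k @3)
  lrkjpaci → lrkjpai (del c @7)
Edit distance = 5.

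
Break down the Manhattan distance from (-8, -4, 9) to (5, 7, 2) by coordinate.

Σ|x_i - y_i| = |-8 - 5| + |-4 - 7| + |9 - 2| = 13 + 11 + 7 = 31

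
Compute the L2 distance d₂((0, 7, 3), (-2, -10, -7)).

√(Σ(x_i - y_i)²) = √((0 - (-2))² + (7 - (-10))² + (3 - (-7))²)
= √(2² + 17² + 10²) = √(4 + 289 + 100) = √393 ≈ 19.8242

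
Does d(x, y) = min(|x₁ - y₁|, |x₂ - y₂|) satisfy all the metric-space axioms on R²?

No. d fails identity of indiscernibles: take x = (5, 0) and y = (5, 7). Then d(x,y) = min(|5 - 5|, |0 - 7|) = min(0, 7) = 0, yet x ≠ y.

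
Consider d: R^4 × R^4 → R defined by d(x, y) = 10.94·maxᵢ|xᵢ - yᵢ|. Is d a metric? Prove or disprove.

Yes. The L∞ (Chebyshev) norm induces a metric on R^4, and multiplying a metric by a positive constant 10.94 > 0 preserves all four axioms: non-negativity (10.94·||x-y|| ≥ 0), identity (10.94·||x-y|| = 0 ⟺ ||x-y|| = 0 ⟺ x = y), symmetry (||x-y|| = ||y-x||), and the triangle inequality (10.94·||x-z|| ≤ 10.94·||x-y|| + 10.94·||y-z||). So d is a metric.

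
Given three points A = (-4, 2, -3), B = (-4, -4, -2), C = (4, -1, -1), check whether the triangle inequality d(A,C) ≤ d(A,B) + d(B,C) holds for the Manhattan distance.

d(A,B) = 0 + 6 + 1 = 7, d(B,C) = 8 + 3 + 1 = 12, d(A,C) = 8 + 3 + 2 = 13.
d(A,C) = 13 ≤ 7 + 12 = 19. Triangle inequality is satisfied.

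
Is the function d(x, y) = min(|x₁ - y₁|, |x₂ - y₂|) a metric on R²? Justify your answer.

No. d fails identity of indiscernibles: take x = (5, 0) and y = (5, 8). Then d(x,y) = min(|5 - 5|, |0 - 8|) = min(0, 8) = 0, yet x ≠ y.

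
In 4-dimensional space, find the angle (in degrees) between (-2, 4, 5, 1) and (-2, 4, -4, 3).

With u = (-2, 4, 5, 1), v = (-2, 4, -4, 3):
u·v = (-2)·(-2) + 4·4 + 5·(-4) + 1·3 = 4 + 16 + (-20) + 3 = 3.
|u| = √((-2)² + 4² + 5² + 1²) = √46, |v| = √((-2)² + 4² + (-4)² + 3²) = √45, so |u||v| = √(46·45) = √2070.
cos θ = (u·v)/(|u||v|) = 3/√2070 ≈ 0.065938
θ = arccos(0.065938) ≈ 86.22°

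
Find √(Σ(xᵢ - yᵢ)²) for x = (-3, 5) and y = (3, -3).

√(Σ(x_i - y_i)²) = √((-3 - 3)² + (5 - (-3))²)
= √((-6)² + 8²) = √(36 + 64) = √100 = 10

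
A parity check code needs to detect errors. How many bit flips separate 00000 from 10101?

Differing positions: 1, 3, 5. Hamming distance = 3.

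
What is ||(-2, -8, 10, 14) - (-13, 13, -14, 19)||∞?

max(|x_i - y_i|) = max(|-2 - (-13)|, |-8 - 13|, |10 - (-14)|, |14 - 19|) = max(11, 21, 24, 5) = 24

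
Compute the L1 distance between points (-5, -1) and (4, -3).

Σ|x_i - y_i| = |-5 - 4| + |-1 - (-3)| = 9 + 2 = 11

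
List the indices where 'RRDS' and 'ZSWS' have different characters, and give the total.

Differing positions: 1, 2, 3. Hamming distance = 3.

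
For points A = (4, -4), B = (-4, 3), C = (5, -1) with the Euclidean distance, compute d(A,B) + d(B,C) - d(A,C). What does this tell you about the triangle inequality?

d(A,B) = √(8² + 7²) = √113 ≈ 10.6301, d(B,C) = √(9² + 4²) = √97 ≈ 9.8489, d(A,C) = √(1² + 3²) = √10 ≈ 3.1623.
d(A,B) + d(B,C) - d(A,C) = 10.6301 + 9.8489 - 3.1623 = 20.479 - 3.1623 = 17.3167 (to 4 decimal places). This is ≥ 0, so the triangle inequality holds for these points.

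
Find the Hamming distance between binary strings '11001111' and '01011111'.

Differing positions: 1, 4. Hamming distance = 2.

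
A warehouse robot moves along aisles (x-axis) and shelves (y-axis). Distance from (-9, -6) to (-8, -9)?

Σ|x_i - y_i| = |-9 - (-8)| + |-6 - (-9)| = 1 + 3 = 4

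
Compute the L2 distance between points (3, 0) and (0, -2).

(Σ|x_i - y_i|^2)^(1/2) = (|3 - 0|^2 + |0 - (-2)|^2)^(1/2)
= (3^2 + 2^2)^(1/2) = (9 + 4)^(1/2) = (13)^(1/2) ≈ 3.6056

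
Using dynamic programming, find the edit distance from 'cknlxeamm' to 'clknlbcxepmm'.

Let D[i][j] be the edit distance between the first i characters of 'cknlxeamm' and the first j characters of 'clknlbcxepmm', with D[i][0] = i, D[0][j] = j, and D[i][j] = D[i-1][j-1] if the characters match, else 1 + min(D[i-1][j], D[i][j-1], D[i-1][j-1]). Filling the table (rows: prefixes of 'cknlxeamm', columns: prefixes of 'clknlbcxepmm'):
     ε  c  l  k  n  l  b  c  x  e  p  m  m
  ε  0  1  2  3  4  5  6  7  8  9 10 11 12
  c  1  0  1  2  3  4  5  6  7  8  9 10 11
  k  2  1  1  1  2  3  4  5  6  7  8  9 10
  n  3  2  2  2  1  2  3  4  5  6  7  8  9
  l  4  3  2  3  2  1  2  3  4  5  6  7  8
  x  5  4  3  3  3  2  2  3  3  4  5  6  7
  e  6  5  4  4  4  3  3  3  4  3  4  5  6
  a  7  6  5  5  5  4  4  4  4  4  4  5  6
  m  8  7  6  6  6  5  5  5  5  5  5  4  5
  m  9  8  7  7  7  6  6  6  6  6  6  5  4
The bottom-right entry gives D[9][12] = 4, so no sequence of fewer than 4 edits works. Backtracking through the table gives one optimal edit sequence (4 edits):
  cknlxeamm → clknlxeamm (ins l @2)
  clknlxeamm → clknlbxeamm (ins b @6)
  clknlbxeamm → clknlbcxeamm (ins c @7)
  clknlbcxeamm → clknlbcxepmm (sub a→p @10)
Edit distance = 4.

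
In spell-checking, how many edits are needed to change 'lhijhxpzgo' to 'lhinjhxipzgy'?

Let D[i][j] be the edit distance between the first i characters of 'lhijhxpzgo' and the first j characters of 'lhinjhxipzgy', with D[i][0] = i, D[0][j] = j, and D[i][j] = D[i-1][j-1] if the characters match, else 1 + min(D[i-1][j], D[i][j-1], D[i-1][j-1]). Filling the table (rows: prefixes of 'lhijhxpzgo', columns: prefixes of 'lhinjhxipzgy'):
     ε  l  h  i  n  j  h  x  i  p  z  g  y
  ε  0  1  2  3  4  5  6  7  8  9 10 11 12
  l  1  0  1  2  3  4  5  6  7  8  9 10 11
  h  2  1  0  1  2  3  4  5  6  7  8  9 10
  i  3  2  1  0  1  2  3  4  5  6  7  8  9
  j  4  3  2  1  1  1  2  3  4  5  6  7  8
  h  5  4  3  2  2  2  1  2  3  4  5  6  7
  x  6  5  4  3  3  3  2  1  2  3  4  5  6
  p  7  6  5  4  4  4  3  2  2  2  3  4  5
  z  8  7  6  5  5  5  4  3  3  3  2  3  4
  g  9  8  7  6  6  6  5  4  4  4  3  2  3
  o 10  9  8  7  7  7  6  5  5  5  4  3  3
The bottom-right entry gives D[10][12] = 3, so no sequence of fewer than 3 edits works. Backtracking through the table gives one optimal edit sequence (3 edits):
  lhijhxpzgo → lhinjhxpzgo (ins n @4)
  lhinjhxpzgo → lhinjhxipzgo (ins i @8)
  lhinjhxipzgo → lhinjhxipzgy (sub o→y @12)
Edit distance = 3.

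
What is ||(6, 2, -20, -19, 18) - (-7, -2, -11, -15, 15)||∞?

max(|x_i - y_i|) = max(|6 - (-7)|, |2 - (-2)|, |-20 - (-11)|, |-19 - (-15)|, |18 - 15|) = max(13, 4, 9, 4, 3) = 13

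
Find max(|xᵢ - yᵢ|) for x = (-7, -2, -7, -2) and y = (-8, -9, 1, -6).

max(|x_i - y_i|) = max(|-7 - (-8)|, |-2 - (-9)|, |-7 - 1|, |-2 - (-6)|) = max(1, 7, 8, 4) = 8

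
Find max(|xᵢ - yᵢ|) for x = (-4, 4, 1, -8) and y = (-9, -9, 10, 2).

max(|x_i - y_i|) = max(|-4 - (-9)|, |4 - (-9)|, |1 - 10|, |-8 - 2|) = max(5, 13, 9, 10) = 13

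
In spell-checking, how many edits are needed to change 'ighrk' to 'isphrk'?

Let D[i][j] be the edit distance between the first i characters of 'ighrk' and the first j characters of 'isphrk', with D[i][0] = i, D[0][j] = j, and D[i][j] = D[i-1][j-1] if the characters match, else 1 + min(D[i-1][j], D[i][j-1], D[i-1][j-1]). Filling the table (rows: prefixes of 'ighrk', columns: prefixes of 'isphrk'):
     ε  i  s  p  h  r  k
  ε  0  1  2  3  4  5  6
  i  1  0  1  2  3  4  5
  g  2  1  1  2  3  4  5
  h  3  2  2  2  2  3  4
  r  4  3  3  3  3  2  3
  k  5  4  4  4  4  3  2
The bottom-right entry gives D[5][6] = 2, so no sequence of fewer than 2 edits works. Backtracking through the table gives one optimal edit sequence (2 edits):
  ighrk → isghrk (ins s @2)
  isghrk → isphrk (sub g→p @3)
Edit distance = 2.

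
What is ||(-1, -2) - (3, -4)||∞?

max(|x_i - y_i|) = max(|-1 - 3|, |-2 - (-4)|) = max(4, 2) = 4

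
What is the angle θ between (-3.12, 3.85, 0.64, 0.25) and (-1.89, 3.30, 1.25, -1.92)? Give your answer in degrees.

With u = (-3.12, 3.85, 0.64, 0.25), v = (-1.89, 3.30, 1.25, -1.92):
u·v = (-3.12)·(-1.89) + 3.85·3.3 + 0.64·1.25 + 0.25·(-1.92) = 5.8968 + 12.705 + 0.8 + (-0.48) = 18.9218.
|u| = √((-3.12)² + 3.85² + 0.64² + 0.25²) = √(9.7344 + 14.8225 + 0.4096 + 0.0625) = √25.029, |v| = √((-1.89)² + 3.3² + 1.25² + (-1.92)²) = √(3.5721 + 10.89 + 1.5625 + 3.6864) = √19.711.
cos θ = (u·v)/(|u||v|) = 18.9218/(√25.029·√19.711) ≈ 0.851896
θ = arccos(0.851896) ≈ 31.58°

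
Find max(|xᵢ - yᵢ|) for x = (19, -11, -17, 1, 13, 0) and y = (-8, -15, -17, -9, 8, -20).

max(|x_i - y_i|) = max(|19 - (-8)|, |-11 - (-15)|, |-17 - (-17)|, |1 - (-9)|, |13 - 8|, |0 - (-20)|) = max(27, 4, 0, 10, 5, 20) = 27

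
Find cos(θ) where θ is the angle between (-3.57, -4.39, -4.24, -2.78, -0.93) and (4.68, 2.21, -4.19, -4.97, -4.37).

With u = (-3.57, -4.39, -4.24, -2.78, -0.93), v = (4.68, 2.21, -4.19, -4.97, -4.37):
u·v = (-3.57)·4.68 + (-4.39)·2.21 + (-4.24)·(-4.19) + (-2.78)·(-4.97) + (-0.93)·(-4.37) = (-16.7076) + (-9.7019) + 17.7656 + 13.8166 + 4.0641 = 9.2368.
|u| = √((-3.57)² + (-4.39)² + (-4.24)² + (-2.78)² + (-0.93)²) = √(12.7449 + 19.2721 + 17.9776 + 7.7284 + 0.8649) = √58.5879, |v| = √(4.68² + 2.21² + (-4.19)² + (-4.97)² + (-4.37)²) = √(21.9024 + 4.8841 + 17.5561 + 24.7009 + 19.0969) = √88.1404.
cos θ = (u·v)/(|u||v|) = 9.2368/(√58.5879·√88.1404) ≈ 0.1285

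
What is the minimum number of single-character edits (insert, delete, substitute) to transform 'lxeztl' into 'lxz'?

Let D[i][j] be the edit distance between the first i characters of 'lxeztl' and the first j characters of 'lxz', with D[i][0] = i, D[0][j] = j, and D[i][j] = D[i-1][j-1] if the characters match, else 1 + min(D[i-1][j], D[i][j-1], D[i-1][j-1]). Filling the table (rows: prefixes of 'lxeztl', columns: prefixes of 'lxz'):
     ε  l  x  z
  ε  0  1  2  3
  l  1  0  1  2
  x  2  1  0  1
  e  3  2  1  1
  z  4  3  2  1
  t  5  4  3  2
  l  6  5  4  3
The bottom-right entry gives D[6][3] = 3, so no sequence of fewer than 3 edits works. Backtracking through the table gives one optimal edit sequence (3 edits):
  lxeztl → lxztl (del e @3)
  lxztl → lxzl (del t @4)
  lxzl → lxz (del l @4)
Edit distance = 3.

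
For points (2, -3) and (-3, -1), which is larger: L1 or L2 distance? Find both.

L1 = |2 - (-3)| + |-3 - (-1)| = 5 + 2 = 7
L2 = √(5² + 2²) = √29 ≈ 5.3852
L1 ≥ L2 always (equality iff movement is along one axis); L1 > L2 here.
Ratio L1/L2 = 7/√29 ≈ 1.2999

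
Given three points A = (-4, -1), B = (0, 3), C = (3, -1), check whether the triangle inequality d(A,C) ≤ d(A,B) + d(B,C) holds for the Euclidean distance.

d(A,B) = √(4² + 4²) = √32 ≈ 5.6569, d(B,C) = √(3² + 4²) = √25 = 5, d(A,C) = √(7² + 0²) = √49 = 7.
d(A,C) = 7 ≤ 5.6569 + 5 = 10.6569. Triangle inequality is satisfied.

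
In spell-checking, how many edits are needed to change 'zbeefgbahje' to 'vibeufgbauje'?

Let D[i][j] be the edit distance between the first i characters of 'zbeefgbahje' and the first j characters of 'vibeufgbauje', with D[i][0] = i, D[0][j] = j, and D[i][j] = D[i-1][j-1] if the characters match, else 1 + min(D[i-1][j], D[i][j-1], D[i-1][j-1]). Filling the table (rows: prefixes of 'zbeefgbahje', columns: prefixes of 'vibeufgbauje'):
     ε  v  i  b  e  u  f  g  b  a  u  j  e
  ε  0  1  2  3  4  5  6  7  8  9 10 11 12
  z  1  1  2  3  4  5  6  7  8  9 10 11 12
  b  2  2  2  2  3  4  5  6  7  8  9 10 11
  e  3  3  3  3  2  3  4  5  6  7  8  9 10
  e  4  4  4  4  3  3  4  5  6  7  8  9  9
  f  5  5  5  5  4  4  3  4  5  6  7  8  9
  g  6  6  6  6  5  5  4  3  4  5  6  7  8
  b  7  7  7  6  6  6  5  4  3  4  5  6  7
  a  8  8  8  7  7  7  6  5  4  3  4  5  6
  h  9  9  9  8  8  8  7  6  5  4  4  5  6
  j 10 10 10  9  9  9  8  7  6  5  5  4  5
  e 11 11 11 10  9 10  9  8  7  6  6  5  4
The bottom-right entry gives D[11][12] = 4, so no sequence of fewer than 4 edits works. Backtracking through the table gives one optimal edit sequence (4 edits):
  zbeefgbahje → vzbeefgbahje (ins v @1)
  vzbeefgbahje → vibeefgbahje (sub z→i @2)
  vibeefgbahje → vibeufgbahje (sub e→u @5)
  vibeufgbahje → vibeufgbauje (sub h→u @10)
Edit distance = 4.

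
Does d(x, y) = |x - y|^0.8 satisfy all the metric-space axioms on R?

Yes. With 0 < p = 0.8 ≤ 1, d(x,y) = |x-y|^0.8 is a metric on R. Non-negativity and symmetry are immediate; |x-y|^0.8 = 0 ⟺ |x-y| = 0 ⟺ x = y. For the triangle inequality, the function t ↦ t^0.8 is subadditive on [0,∞) when p ≤ 1, so |x-z|^0.8 ≤ (|x-y| + |y-z|)^0.8 ≤ |x-y|^0.8 + |y-z|^0.8.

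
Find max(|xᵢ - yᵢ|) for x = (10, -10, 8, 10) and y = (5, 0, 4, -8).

max(|x_i - y_i|) = max(|10 - 5|, |-10 - 0|, |8 - 4|, |10 - (-8)|) = max(5, 10, 4, 18) = 18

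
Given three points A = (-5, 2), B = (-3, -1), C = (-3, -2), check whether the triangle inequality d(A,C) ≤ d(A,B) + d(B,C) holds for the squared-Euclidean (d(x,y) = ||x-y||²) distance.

d(A,B) = 2² + 3² = 13, d(B,C) = 0² + 1² = 1, d(A,C) = 2² + 4² = 20.
d(A,C) = 20 > 13 + 1 = 14. Triangle inequality is VIOLATED. (Squared-Euclidean is not a metric — this is a counterexample.)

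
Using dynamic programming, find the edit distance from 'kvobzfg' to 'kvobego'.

Let D[i][j] be the edit distance between the first i characters of 'kvobzfg' and the first j characters of 'kvobego', with D[i][0] = i, D[0][j] = j, and D[i][j] = D[i-1][j-1] if the characters match, else 1 + min(D[i-1][j], D[i][j-1], D[i-1][j-1]). Filling the table (rows: prefixes of 'kvobzfg', columns: prefixes of 'kvobego'):
     ε  k  v  o  b  e  g  o
  ε  0  1  2  3  4  5  6  7
  k  1  0  1  2  3  4  5  6
  v  2  1  0  1  2  3  4  5
  o  3  2  1  0  1  2  3  4
  b  4  3  2  1  0  1  2  3
  z  5  4  3  2  1  1  2  3
  f  6  5  4  3  2  2  2  3
  g  7  6  5  4  3  3  2  3
The bottom-right entry gives D[7][7] = 3, so no sequence of fewer than 3 edits works. Backtracking through the table gives one optimal edit sequence (3 edits):
  kvobzfg → kvobefg (sub z→e @5)
  kvobefg → kvobegg (sub f→g @6)
  kvobegg → kvobego (sub g→o @7)
Edit distance = 3.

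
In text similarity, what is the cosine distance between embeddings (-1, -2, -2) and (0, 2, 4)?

With u = (-1, -2, -2), v = (0, 2, 4):
u·v = (-1)·0 + (-2)·2 + (-2)·4 = 0 + (-4) + (-8) = -12.
|u| = √((-1)² + (-2)² + (-2)²) = √9, |v| = √(0² + 2² + 4²) = √20, so |u||v| = √(9·20) = √180.
cos θ = (u·v)/(|u||v|) = -12/√180 ≈ -0.8944
Cosine distance = 1 - cos θ ≈ 1 - (-0.8944) = 1.8944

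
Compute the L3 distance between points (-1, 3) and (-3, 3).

(Σ|x_i - y_i|^3)^(1/3) = (|-1 - (-3)|^3 + |3 - 3|^3)^(1/3)
= (2^3 + 0^3)^(1/3) = (8 + 0)^(1/3) = (8)^(1/3) = 2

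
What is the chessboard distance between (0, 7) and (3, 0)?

max(|x_i - y_i|) = max(|0 - 3|, |7 - 0|) = max(3, 7) = 7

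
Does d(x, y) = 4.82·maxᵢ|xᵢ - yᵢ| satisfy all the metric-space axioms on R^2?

Yes. The L∞ (Chebyshev) norm induces a metric on R^2, and multiplying a metric by a positive constant 4.82 > 0 preserves all four axioms: non-negativity (4.82·||x-y|| ≥ 0), identity (4.82·||x-y|| = 0 ⟺ ||x-y|| = 0 ⟺ x = y), symmetry (||x-y|| = ||y-x||), and the triangle inequality (4.82·||x-z|| ≤ 4.82·||x-y|| + 4.82·||y-z||). So d is a metric.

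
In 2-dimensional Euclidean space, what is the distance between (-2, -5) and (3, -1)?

√(Σ(x_i - y_i)²) = √((-2 - 3)² + (-5 - (-1))²)
= √((-5)² + (-4)²) = √(25 + 16) = √41 ≈ 6.4031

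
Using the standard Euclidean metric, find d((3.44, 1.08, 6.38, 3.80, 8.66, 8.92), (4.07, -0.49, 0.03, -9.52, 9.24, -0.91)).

√(Σ(x_i - y_i)²) = √((3.44 - 4.07)² + (1.08 - (-0.49))² + (6.38 - 0.03)² + (3.8 - (-9.52))² + (8.66 - 9.24)² + (8.92 - (-0.91))²)
= √((-0.63)² + 1.57² + 6.35² + 13.32² + (-0.58)² + 9.83²) = √(0.3969 + 2.4649 + 40.3225 + 177.4224 + 0.3364 + 96.6289) = √317.572 ≈ 17.8205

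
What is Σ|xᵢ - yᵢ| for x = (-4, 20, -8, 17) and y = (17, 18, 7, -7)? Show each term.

Σ|x_i - y_i| = |-4 - 17| + |20 - 18| + |-8 - 7| + |17 - (-7)| = 21 + 2 + 15 + 24 = 62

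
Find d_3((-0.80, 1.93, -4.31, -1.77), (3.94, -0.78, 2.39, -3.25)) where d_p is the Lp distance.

(Σ|x_i - y_i|^3)^(1/3) = (|-0.8 - 3.94|^3 + |1.93 - (-0.78)|^3 + |-4.31 - 2.39|^3 + |-1.77 - (-3.25)|^3)^(1/3)
= (4.74^3 + 2.71^3 + 6.7^3 + 1.48^3)^(1/3) ≈ (106.4964 + 19.9025 + 300.763 + 3.2418)^(1/3) = (430.4037)^(1/3) ≈ 7.5502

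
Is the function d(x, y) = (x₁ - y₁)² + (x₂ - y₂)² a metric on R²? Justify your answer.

No. The squared Euclidean distance fails the triangle inequality. Counterexample: x = (0, 0), y = (3, 5), z = (6, 10). d(x,z) = 6² + 10² = 136, but d(x,y) + d(y,z) = (3² + 5²) + (3² + 5²) = 34 + 34 = 68. Since 136 > 68, the triangle inequality is violated. (Note: √d, the ordinary Euclidean distance, IS a metric.)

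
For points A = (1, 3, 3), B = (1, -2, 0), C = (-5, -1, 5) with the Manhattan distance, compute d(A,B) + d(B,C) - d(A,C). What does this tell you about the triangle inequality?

d(A,B) = 0 + 5 + 3 = 8, d(B,C) = 6 + 1 + 5 = 12, d(A,C) = 6 + 4 + 2 = 12.
d(A,B) + d(B,C) - d(A,C) = 8 + 12 - 12 = 20 - 12 = 8. This is ≥ 0, so the triangle inequality holds for these points.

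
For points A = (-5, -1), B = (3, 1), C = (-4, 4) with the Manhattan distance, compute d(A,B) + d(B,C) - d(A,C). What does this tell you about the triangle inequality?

d(A,B) = 8 + 2 = 10, d(B,C) = 7 + 3 = 10, d(A,C) = 1 + 5 = 6.
d(A,B) + d(B,C) - d(A,C) = 10 + 10 - 6 = 20 - 6 = 14. This is ≥ 0, so the triangle inequality holds for these points.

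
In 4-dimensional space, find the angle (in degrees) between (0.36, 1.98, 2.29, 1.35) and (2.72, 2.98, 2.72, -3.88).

With u = (0.36, 1.98, 2.29, 1.35), v = (2.72, 2.98, 2.72, -3.88):
u·v = 0.36·2.72 + 1.98·2.98 + 2.29·2.72 + 1.35·(-3.88) = 0.9792 + 5.9004 + 6.2288 + (-5.238) = 7.8704.
|u| = √(0.36² + 1.98² + 2.29² + 1.35²) = √(0.1296 + 3.9204 + 5.2441 + 1.8225) = √11.1166, |v| = √(2.72² + 2.98² + 2.72² + (-3.88)²) = √(7.3984 + 8.8804 + 7.3984 + 15.0544) = √38.7316.
cos θ = (u·v)/(|u||v|) = 7.8704/(√11.1166·√38.7316) ≈ 0.379296
θ = arccos(0.379296) ≈ 67.71°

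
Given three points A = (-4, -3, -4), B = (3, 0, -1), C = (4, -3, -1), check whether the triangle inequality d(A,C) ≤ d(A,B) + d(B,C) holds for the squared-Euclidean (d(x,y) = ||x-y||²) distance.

d(A,B) = 7² + 3² + 3² = 67, d(B,C) = 1² + 3² + 0² = 10, d(A,C) = 8² + 0² + 3² = 73.
d(A,C) = 73 ≤ 67 + 10 = 77. Triangle inequality is satisfied.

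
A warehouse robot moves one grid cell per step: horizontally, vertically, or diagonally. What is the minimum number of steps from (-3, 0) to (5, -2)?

max(|x_i - y_i|) = max(|-3 - 5|, |0 - (-2)|) = max(8, 2) = 8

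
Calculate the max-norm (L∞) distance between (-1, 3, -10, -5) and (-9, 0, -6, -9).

max(|x_i - y_i|) = max(|-1 - (-9)|, |3 - 0|, |-10 - (-6)|, |-5 - (-9)|) = max(8, 3, 4, 4) = 8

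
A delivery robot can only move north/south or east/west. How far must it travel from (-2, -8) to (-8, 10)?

Σ|x_i - y_i| = |-2 - (-8)| + |-8 - 10| = 6 + 18 = 24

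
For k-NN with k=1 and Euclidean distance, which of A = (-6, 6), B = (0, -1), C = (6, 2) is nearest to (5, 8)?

Distances: d(A) ≈ 11.1803, d(B) ≈ 10.2956, d(C) ≈ 6.0828. Nearest: C = (6, 2) with distance 6.0828.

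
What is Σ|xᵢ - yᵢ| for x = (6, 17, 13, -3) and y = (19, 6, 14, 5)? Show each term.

Σ|x_i - y_i| = |6 - 19| + |17 - 6| + |13 - 14| + |-3 - 5| = 13 + 11 + 1 + 8 = 33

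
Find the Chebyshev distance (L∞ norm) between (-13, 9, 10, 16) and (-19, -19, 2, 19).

max(|x_i - y_i|) = max(|-13 - (-19)|, |9 - (-19)|, |10 - 2|, |16 - 19|) = max(6, 28, 8, 3) = 28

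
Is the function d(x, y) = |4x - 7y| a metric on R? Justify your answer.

No. d fails symmetry: d(9, 5) = |4·9 - 7·5| = |1| = 1, but d(5, 9) = |4·5 - 7·9| = |-43| = 43. Since 1 ≠ 43, d(x,y) ≠ d(y,x) in general.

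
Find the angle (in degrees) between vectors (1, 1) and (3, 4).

With u = (1, 1), v = (3, 4):
u·v = 1·3 + 1·4 = 3 + 4 = 7.
|u| = √(1² + 1²) = √2, |v| = √(3² + 4²) = √25, so |u||v| = √(2·25) = √50.
cos θ = (u·v)/(|u||v|) = 7/√50 ≈ 0.989949
θ = arccos(0.989949) ≈ 8.13°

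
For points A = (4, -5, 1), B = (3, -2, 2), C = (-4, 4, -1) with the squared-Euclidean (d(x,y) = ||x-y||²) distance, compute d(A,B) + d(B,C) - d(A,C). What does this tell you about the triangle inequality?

d(A,B) = 1² + 3² + 1² = 11, d(B,C) = 7² + 6² + 3² = 94, d(A,C) = 8² + 9² + 2² = 149.
d(A,B) + d(B,C) - d(A,C) = 11 + 94 - 149 = 105 - 149 = -44. This is < 0, so the triangle inequality FAILS for these points (squared-Euclidean is not a metric).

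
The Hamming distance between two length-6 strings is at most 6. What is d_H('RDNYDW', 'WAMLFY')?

Differing positions: 1, 2, 3, 4, 5, 6. Hamming distance = 6. The maximum possible Hamming distance for length-6 strings is 6, so d_H/6 = 6/6 = 1.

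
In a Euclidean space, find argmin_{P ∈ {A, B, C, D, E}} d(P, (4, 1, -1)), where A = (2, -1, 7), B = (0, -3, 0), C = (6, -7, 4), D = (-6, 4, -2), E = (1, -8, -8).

Distances: d(A) ≈ 8.4853, d(B) ≈ 5.7446, d(C) ≈ 9.6437, d(D) ≈ 10.4881, d(E) ≈ 11.7898. Nearest: B = (0, -3, 0) with distance 5.7446.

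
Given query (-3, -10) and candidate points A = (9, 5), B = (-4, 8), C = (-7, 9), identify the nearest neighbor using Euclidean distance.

Distances: d(A) ≈ 19.2094, d(B) ≈ 18.0278, d(C) ≈ 19.4165. Nearest: B = (-4, 8) with distance 18.0278.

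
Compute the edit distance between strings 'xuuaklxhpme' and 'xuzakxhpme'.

Let D[i][j] be the edit distance between the first i characters of 'xuuaklxhpme' and the first j characters of 'xuzakxhpme', with D[i][0] = i, D[0][j] = j, and D[i][j] = D[i-1][j-1] if the characters match, else 1 + min(D[i-1][j], D[i][j-1], D[i-1][j-1]). Filling the table (rows: prefixes of 'xuuaklxhpme', columns: prefixes of 'xuzakxhpme'):
     ε  x  u  z  a  k  x  h  p  m  e
  ε  0  1  2  3  4  5  6  7  8  9 10
  x  1  0  1  2  3  4  5  6  7  8  9
  u  2  1  0  1  2  3  4  5  6  7  8
  u  3  2  1  1  2  3  4  5  6  7  8
  a  4  3  2  2  1  2  3  4  5  6  7
  k  5  4  3  3  2  1  2  3  4  5  6
  l  6  5  4  4  3  2  2  3  4  5  6
  x  7  6  5  5  4  3  2  3  4  5  6
  h  8  7  6  6  5  4  3  2  3  4  5
  p  9  8  7  7  6  5  4  3  2  3  4
  m 10  9  8  8  7  6  5  4  3  2  3
  e 11 10  9  9  8  7  6  5  4  3  2
The bottom-right entry gives D[11][10] = 2, so no sequence of fewer than 2 edits works. Backtracking through the table gives one optimal edit sequence (2 edits):
  xuuaklxhpme → xuzaklxhpme (sub u→z @3)
  xuzaklxhpme → xuzakxhpme (del l @6)
Edit distance = 2.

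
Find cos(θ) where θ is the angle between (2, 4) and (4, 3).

With u = (2, 4), v = (4, 3):
u·v = 2·4 + 4·3 = 8 + 12 = 20.
|u| = √(2² + 4²) = √20, |v| = √(4² + 3²) = √25, so |u||v| = √(20·25) = √500.
cos θ = (u·v)/(|u||v|) = 20/√500 ≈ 0.8944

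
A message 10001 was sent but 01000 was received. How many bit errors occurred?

Differing positions: 1, 2, 5. Hamming distance = 3.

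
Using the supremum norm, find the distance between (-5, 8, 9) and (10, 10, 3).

max(|x_i - y_i|) = max(|-5 - 10|, |8 - 10|, |9 - 3|) = max(15, 2, 6) = 15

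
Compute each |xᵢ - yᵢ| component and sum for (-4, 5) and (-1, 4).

Σ|x_i - y_i| = |-4 - (-1)| + |5 - 4| = 3 + 1 = 4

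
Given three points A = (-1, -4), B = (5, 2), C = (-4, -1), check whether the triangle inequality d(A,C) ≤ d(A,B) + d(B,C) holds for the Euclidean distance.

d(A,B) = √(6² + 6²) = √72 ≈ 8.4853, d(B,C) = √(9² + 3²) = √90 ≈ 9.4868, d(A,C) = √(3² + 3²) = √18 ≈ 4.2426.
d(A,C) ≈ 4.2426 ≤ 8.4853 + 9.4868 = 17.9721. Triangle inequality is satisfied.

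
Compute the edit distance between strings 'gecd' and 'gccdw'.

Let D[i][j] be the edit distance between the first i characters of 'gecd' and the first j characters of 'gccdw', with D[i][0] = i, D[0][j] = j, and D[i][j] = D[i-1][j-1] if the characters match, else 1 + min(D[i-1][j], D[i][j-1], D[i-1][j-1]). Filling the table (rows: prefixes of 'gecd', columns: prefixes of 'gccdw'):
     ε  g  c  c  d  w
  ε  0  1  2  3  4  5
  g  1  0  1  2  3  4
  e  2  1  1  2  3  4
  c  3  2  1  1  2  3
  d  4  3  2  2  1  2
The bottom-right entry gives D[4][5] = 2, so no sequence of fewer than 2 edits works. Backtracking through the table gives one optimal edit sequence (2 edits):
  gecd → gccd (sub e→c @2)
  gccd → gccdw (ins w @5)
Edit distance = 2.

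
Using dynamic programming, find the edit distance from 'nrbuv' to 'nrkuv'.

Let D[i][j] be the edit distance between the first i characters of 'nrbuv' and the first j characters of 'nrkuv', with D[i][0] = i, D[0][j] = j, and D[i][j] = D[i-1][j-1] if the characters match, else 1 + min(D[i-1][j], D[i][j-1], D[i-1][j-1]). Filling the table (rows: prefixes of 'nrbuv', columns: prefixes of 'nrkuv'):
     ε  n  r  k  u  v
  ε  0  1  2  3  4  5
  n  1  0  1  2  3  4
  r  2  1  0  1  2  3
  b  3  2  1  1  2  3
  u  4  3  2  2  1  2
  v  5  4  3  3  2  1
The bottom-right entry gives D[5][5] = 1, so no sequence of fewer than 1 edit works. Backtracking through the table gives one optimal edit sequence (1 edit):
  nrbuv → nrkuv (sub b→k @3)
Edit distance = 1.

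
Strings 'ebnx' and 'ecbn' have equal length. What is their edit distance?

Let D[i][j] be the edit distance between the first i characters of 'ebnx' and the first j characters of 'ecbn', with D[i][0] = i, D[0][j] = j, and D[i][j] = D[i-1][j-1] if the characters match, else 1 + min(D[i-1][j], D[i][j-1], D[i-1][j-1]). Filling the table (rows: prefixes of 'ebnx', columns: prefixes of 'ecbn'):
     ε  e  c  b  n
  ε  0  1  2  3  4
  e  1  0  1  2  3
  b  2  1  1  1  2
  n  3  2  2  2  1
  x  4  3  3  3  2
The bottom-right entry gives D[4][4] = 2, so no sequence of fewer than 2 edits works. Backtracking through the table gives one optimal edit sequence (2 edits):
  ebnx → ecbnx (ins c @2)
  ecbnx → ecbn (del x @5)
Edit distance = 2.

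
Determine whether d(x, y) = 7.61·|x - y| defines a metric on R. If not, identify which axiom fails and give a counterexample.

Yes. Since |x - y| is a metric on R and 7.61 > 0, the positive scalar multiple 7.61·|x - y| is also a metric: scaling by a positive constant preserves non-negativity, identity (d=0 ⟺ |x-y|=0 ⟺ x=y), symmetry, and the triangle inequality.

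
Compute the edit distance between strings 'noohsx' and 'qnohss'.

Let D[i][j] be the edit distance between the first i characters of 'noohsx' and the first j characters of 'qnohss', with D[i][0] = i, D[0][j] = j, and D[i][j] = D[i-1][j-1] if the characters match, else 1 + min(D[i-1][j], D[i][j-1], D[i-1][j-1]). Filling the table (rows: prefixes of 'noohsx', columns: prefixes of 'qnohss'):
     ε  q  n  o  h  s  s
  ε  0  1  2  3  4  5  6
  n  1  1  1  2  3  4  5
  o  2  2  2  1  2  3  4
  o  3  3  3  2  2  3  4
  h  4  4  4  3  2  3  4
  s  5  5  5  4  3  2  3
  x  6  6  6  5  4  3  3
The bottom-right entry gives D[6][6] = 3, so no sequence of fewer than 3 edits works. Backtracking through the table gives one optimal edit sequence (3 edits):
  noohsx → qoohsx (sub n→q @1)
  qoohsx → qnohsx (sub o→n @2)
  qnohsx → qnohss (sub x→s @6)
Edit distance = 3.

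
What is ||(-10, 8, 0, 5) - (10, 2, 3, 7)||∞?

max(|x_i - y_i|) = max(|-10 - 10|, |8 - 2|, |0 - 3|, |5 - 7|) = max(20, 6, 3, 2) = 20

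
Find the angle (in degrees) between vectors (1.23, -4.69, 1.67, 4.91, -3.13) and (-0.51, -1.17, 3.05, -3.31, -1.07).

With u = (1.23, -4.69, 1.67, 4.91, -3.13), v = (-0.51, -1.17, 3.05, -3.31, -1.07):
u·v = 1.23·(-0.51) + (-4.69)·(-1.17) + 1.67·3.05 + 4.91·(-3.31) + (-3.13)·(-1.07) = (-0.6273) + 5.4873 + 5.0935 + (-16.2521) + 3.3491 = -2.9495.
|u| = √(1.23² + (-4.69)² + 1.67² + 4.91² + (-3.13)²) = √(1.5129 + 21.9961 + 2.7889 + 24.1081 + 9.7969) = √60.2029, |v| = √((-0.51)² + (-1.17)² + 3.05² + (-3.31)² + (-1.07)²) = √(0.2601 + 1.3689 + 9.3025 + 10.9561 + 1.1449) = √23.0325.
cos θ = (u·v)/(|u||v|) = -2.9495/(√60.2029·√23.0325) ≈ -0.079208
θ = arccos(-0.079208) ≈ 94.54°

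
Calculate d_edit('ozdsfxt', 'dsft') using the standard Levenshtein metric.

Let D[i][j] be the edit distance between the first i characters of 'ozdsfxt' and the first j characters of 'dsft', with D[i][0] = i, D[0][j] = j, and D[i][j] = D[i-1][j-1] if the characters match, else 1 + min(D[i-1][j], D[i][j-1], D[i-1][j-1]). Filling the table (rows: prefixes of 'ozdsfxt', columns: prefixes of 'dsft'):
     ε  d  s  f  t
  ε  0  1  2  3  4
  o  1  1  2  3  4
  z  2  2  2  3  4
  d  3  2  3  3  4
  s  4  3  2  3  4
  f  5  4  3  2  3
  x  6  5  4  3  3
  t  7  6  5  4  3
The bottom-right entry gives D[7][4] = 3, so no sequence of fewer than 3 edits works. Backtracking through the table gives one optimal edit sequence (3 edits):
  ozdsfxt → zdsfxt (del o @1)
  zdsfxt → dsfxt (del z @1)
  dsfxt → dsft (del x @4)
Edit distance = 3.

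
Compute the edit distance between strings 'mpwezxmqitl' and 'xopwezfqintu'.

Let D[i][j] be the edit distance between the first i characters of 'mpwezxmqitl' and the first j characters of 'xopwezfqintu', with D[i][0] = i, D[0][j] = j, and D[i][j] = D[i-1][j-1] if the characters match, else 1 + min(D[i-1][j], D[i][j-1], D[i-1][j-1]). Filling the table (rows: prefixes of 'mpwezxmqitl', columns: prefixes of 'xopwezfqintu'):
     ε  x  o  p  w  e  z  f  q  i  n  t  u
  ε  0  1  2  3  4  5  6  7  8  9 10 11 12
  m  1  1  2  3  4  5  6  7  8  9 10 11 12
  p  2  2  2  2  3  4  5  6  7  8  9 10 11
  w  3  3  3  3  2  3  4  5  6  7  8  9 10
  e  4  4  4  4  3  2  3  4  5  6  7  8  9
  z  5  5  5  5  4  3  2  3  4  5  6  7  8
  x  6  5  6  6  5  4  3  3  4  5  6  7  8
  m  7  6  6  7  6  5  4  4  4  5  6  7  8
  q  8  7  7  7  7  6  5  5  4  5  6  7  8
  i  9  8  8  8  8  7  6  6  5  4  5  6  7
  t 10  9  9  9  9  8  7  7  6  5  5  5  6
  l 11 10 10 10 10  9  8  8  7  6  6  6  6
The bottom-right entry gives D[11][12] = 6, so no sequence of fewer than 6 edits works. Backtracking through the table gives one optimal edit sequence (6 edits):
  mpwezxmqitl → xmpwezxmqitl (ins x @1)
  xmpwezxmqitl → xopwezxmqitl (sub m→o @2)
  xopwezxmqitl → xopwezmqitl (del x @7)
  xopwezmqitl → xopwezfqitl (sub m→f @7)
  xopwezfqitl → xopwezfqintl (ins n @10)
  xopwezfqintl → xopwezfqintu (sub l→u @12)
Edit distance = 6.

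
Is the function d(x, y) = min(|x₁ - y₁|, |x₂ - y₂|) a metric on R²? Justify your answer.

No. d fails identity of indiscernibles: take x = (3, 0) and y = (3, 6). Then d(x,y) = min(|3 - 3|, |0 - 6|) = min(0, 6) = 0, yet x ≠ y.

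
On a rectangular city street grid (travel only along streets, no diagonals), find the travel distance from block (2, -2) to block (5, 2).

Σ|x_i - y_i| = |2 - 5| + |-2 - 2| = 3 + 4 = 7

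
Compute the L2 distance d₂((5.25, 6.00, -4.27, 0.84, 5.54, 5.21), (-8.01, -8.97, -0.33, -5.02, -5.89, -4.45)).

√(Σ(x_i - y_i)²) = √((5.25 - (-8.01))² + (6 - (-8.97))² + (-4.27 - (-0.33))² + (0.84 - (-5.02))² + (5.54 - (-5.89))² + (5.21 - (-4.45))²)
= √(13.26² + 14.97² + (-3.94)² + 5.86² + 11.43² + 9.66²) = √(175.8276 + 224.1009 + 15.5236 + 34.3396 + 130.6449 + 93.3156) = √673.7522 ≈ 25.9567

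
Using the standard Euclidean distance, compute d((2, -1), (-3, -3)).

(Σ|x_i - y_i|^2)^(1/2) = (|2 - (-3)|^2 + |-1 - (-3)|^2)^(1/2)
= (5^2 + 2^2)^(1/2) = (25 + 4)^(1/2) = (29)^(1/2) ≈ 5.3852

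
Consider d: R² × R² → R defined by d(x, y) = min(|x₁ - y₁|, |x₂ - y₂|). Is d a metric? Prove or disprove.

No. d fails identity of indiscernibles: take x = (-1, 0) and y = (-1, 4). Then d(x,y) = min(|-1 - (-1)|, |0 - 4|) = min(0, 4) = 0, yet x ≠ y.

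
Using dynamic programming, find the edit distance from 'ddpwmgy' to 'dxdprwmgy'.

Let D[i][j] be the edit distance between the first i characters of 'ddpwmgy' and the first j characters of 'dxdprwmgy', with D[i][0] = i, D[0][j] = j, and D[i][j] = D[i-1][j-1] if the characters match, else 1 + min(D[i-1][j], D[i][j-1], D[i-1][j-1]). Filling the table (rows: prefixes of 'ddpwmgy', columns: prefixes of 'dxdprwmgy'):
     ε  d  x  d  p  r  w  m  g  y
  ε  0  1  2  3  4  5  6  7  8  9
  d  1  0  1  2  3  4  5  6  7  8
  d  2  1  1  1  2  3  4  5  6  7
  p  3  2  2  2  1  2  3  4  5  6
  w  4  3  3  3  2  2  2  3  4  5
  m  5  4  4  4  3  3  3  2  3  4
  g  6  5  5  5  4  4  4  3  2  3
  y  7  6  6  6  5  5  5  4  3  2
The bottom-right entry gives D[7][9] = 2, so no sequence of fewer than 2 edits works. Backtracking through the table gives one optimal edit sequence (2 edits):
  ddpwmgy → dxdpwmgy (ins x @2)
  dxdpwmgy → dxdprwmgy (ins r @5)
Edit distance = 2.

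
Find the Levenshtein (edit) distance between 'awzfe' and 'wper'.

Let D[i][j] be the edit distance between the first i characters of 'awzfe' and the first j characters of 'wper', with D[i][0] = i, D[0][j] = j, and D[i][j] = D[i-1][j-1] if the characters match, else 1 + min(D[i-1][j], D[i][j-1], D[i-1][j-1]). Filling the table (rows: prefixes of 'awzfe', columns: prefixes of 'wper'):
     ε  w  p  e  r
  ε  0  1  2  3  4
  a  1  1  2  3  4
  w  2  1  2  3  4
  z  3  2  2  3  4
  f  4  3  3  3  4
  e  5  4  4  3  4
The bottom-right entry gives D[5][4] = 4, so no sequence of fewer than 4 edits works. Backtracking through the table gives one optimal edit sequence (4 edits):
  awzfe → wzfe (del a @1)
  wzfe → wpfe (sub z→p @2)
  wpfe → wpee (sub f→e @3)
  wpee → wper (sub e→r @4)
Edit distance = 4.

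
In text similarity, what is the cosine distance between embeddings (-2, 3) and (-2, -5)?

With u = (-2, 3), v = (-2, -5):
u·v = (-2)·(-2) + 3·(-5) = 4 + (-15) = -11.
|u| = √((-2)² + 3²) = √13, |v| = √((-2)² + (-5)²) = √29, so |u||v| = √(13·29) = √377.
cos θ = (u·v)/(|u||v|) = -11/√377 ≈ -0.5665
Cosine distance = 1 - cos θ ≈ 1 - (-0.5665) = 1.5665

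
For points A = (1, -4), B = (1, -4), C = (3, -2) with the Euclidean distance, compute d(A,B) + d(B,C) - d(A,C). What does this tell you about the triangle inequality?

d(A,B) = √(0² + 0²) = √0 = 0, d(B,C) = √(2² + 2²) = √8 ≈ 2.8284, d(A,C) = √(2² + 2²) = √8 ≈ 2.8284.
d(A,B) + d(B,C) - d(A,C) = 0 + 2.8284 - 2.8284 = 2.8284 - 2.8284 = 0. This is ≥ 0, so the triangle inequality holds for these points.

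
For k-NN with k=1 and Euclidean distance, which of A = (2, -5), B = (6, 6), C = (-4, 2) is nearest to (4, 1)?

Distances: d(A) ≈ 6.3246, d(B) ≈ 5.3852, d(C) ≈ 8.0623. Nearest: B = (6, 6) with distance 5.3852.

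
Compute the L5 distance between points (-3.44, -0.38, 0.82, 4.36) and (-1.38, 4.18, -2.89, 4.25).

(Σ|x_i - y_i|^5)^(1/5) = (|-3.44 - (-1.38)|^5 + |-0.38 - 4.18|^5 + |0.82 - (-2.89)|^5 + |4.36 - 4.25|^5)^(1/5)
= (2.06^5 + 4.56^5 + 3.71^5 + 0.11^5)^(1/5) ≈ (37.0968 + 1971.6245 + 702.8612 + 0)^(1/5) = (2711.5825)^(1/5) ≈ 4.8601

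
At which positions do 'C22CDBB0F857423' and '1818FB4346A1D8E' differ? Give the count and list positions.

Differing positions: 1, 2, 3, 4, 5, 7, 8, 9, 10, 11, 12, 13, 14, 15. Hamming distance = 14.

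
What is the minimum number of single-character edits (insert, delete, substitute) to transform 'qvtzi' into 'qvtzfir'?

Let D[i][j] be the edit distance between the first i characters of 'qvtzi' and the first j characters of 'qvtzfir', with D[i][0] = i, D[0][j] = j, and D[i][j] = D[i-1][j-1] if the characters match, else 1 + min(D[i-1][j], D[i][j-1], D[i-1][j-1]). Filling the table (rows: prefixes of 'qvtzi', columns: prefixes of 'qvtzfir'):
     ε  q  v  t  z  f  i  r
  ε  0  1  2  3  4  5  6  7
  q  1  0  1  2  3  4  5  6
  v  2  1  0  1  2  3  4  5
  t  3  2  1  0  1  2  3  4
  z  4  3  2  1  0  1  2  3
  i  5  4  3  2  1  1  1  2
The bottom-right entry gives D[5][7] = 2, so no sequence of fewer than 2 edits works. Backtracking through the table gives one optimal edit sequence (2 edits):
  qvtzi → qvtzfi (ins f @5)
  qvtzfi → qvtzfir (ins r @7)
Edit distance = 2.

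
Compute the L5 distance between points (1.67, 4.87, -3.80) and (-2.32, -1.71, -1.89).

(Σ|x_i - y_i|^5)^(1/5) = (|1.67 - (-2.32)|^5 + |4.87 - (-1.71)|^5 + |-3.8 - (-1.89)|^5)^(1/5)
= (3.99^5 + 6.58^5 + 1.91^5)^(1/5) ≈ (1011.2638 + 12334.7249 + 25.4195)^(1/5) = (13371.4082)^(1/5) ≈ 6.6871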